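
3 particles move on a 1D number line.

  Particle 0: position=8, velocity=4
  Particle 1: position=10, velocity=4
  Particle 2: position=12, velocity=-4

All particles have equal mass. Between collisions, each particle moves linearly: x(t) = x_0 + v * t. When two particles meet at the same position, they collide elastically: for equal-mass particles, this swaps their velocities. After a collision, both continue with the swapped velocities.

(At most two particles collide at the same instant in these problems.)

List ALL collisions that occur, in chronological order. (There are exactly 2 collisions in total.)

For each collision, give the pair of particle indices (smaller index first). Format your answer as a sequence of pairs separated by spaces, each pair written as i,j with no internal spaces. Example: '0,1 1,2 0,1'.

Answer: 1,2 0,1

Derivation:
Collision at t=1/4: particles 1 and 2 swap velocities; positions: p0=9 p1=11 p2=11; velocities now: v0=4 v1=-4 v2=4
Collision at t=1/2: particles 0 and 1 swap velocities; positions: p0=10 p1=10 p2=12; velocities now: v0=-4 v1=4 v2=4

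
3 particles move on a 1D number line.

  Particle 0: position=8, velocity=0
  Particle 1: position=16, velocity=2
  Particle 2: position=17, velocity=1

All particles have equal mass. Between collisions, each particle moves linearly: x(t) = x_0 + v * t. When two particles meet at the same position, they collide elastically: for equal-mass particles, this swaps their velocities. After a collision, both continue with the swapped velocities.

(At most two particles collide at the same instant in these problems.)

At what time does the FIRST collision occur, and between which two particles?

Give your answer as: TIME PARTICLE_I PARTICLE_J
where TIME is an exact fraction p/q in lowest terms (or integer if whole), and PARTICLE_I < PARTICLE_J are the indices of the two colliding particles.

Answer: 1 1 2

Derivation:
Pair (0,1): pos 8,16 vel 0,2 -> not approaching (rel speed -2 <= 0)
Pair (1,2): pos 16,17 vel 2,1 -> gap=1, closing at 1/unit, collide at t=1
Earliest collision: t=1 between 1 and 2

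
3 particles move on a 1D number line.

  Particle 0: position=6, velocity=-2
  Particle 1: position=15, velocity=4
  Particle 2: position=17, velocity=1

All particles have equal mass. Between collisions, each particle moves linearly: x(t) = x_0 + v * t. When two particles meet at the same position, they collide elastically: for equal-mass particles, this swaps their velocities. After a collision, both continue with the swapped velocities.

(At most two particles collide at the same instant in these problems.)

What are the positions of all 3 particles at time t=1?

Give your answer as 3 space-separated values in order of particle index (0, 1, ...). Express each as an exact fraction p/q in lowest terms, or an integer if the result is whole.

Collision at t=2/3: particles 1 and 2 swap velocities; positions: p0=14/3 p1=53/3 p2=53/3; velocities now: v0=-2 v1=1 v2=4
Advance to t=1 (no further collisions before then); velocities: v0=-2 v1=1 v2=4; positions = 4 18 19

Answer: 4 18 19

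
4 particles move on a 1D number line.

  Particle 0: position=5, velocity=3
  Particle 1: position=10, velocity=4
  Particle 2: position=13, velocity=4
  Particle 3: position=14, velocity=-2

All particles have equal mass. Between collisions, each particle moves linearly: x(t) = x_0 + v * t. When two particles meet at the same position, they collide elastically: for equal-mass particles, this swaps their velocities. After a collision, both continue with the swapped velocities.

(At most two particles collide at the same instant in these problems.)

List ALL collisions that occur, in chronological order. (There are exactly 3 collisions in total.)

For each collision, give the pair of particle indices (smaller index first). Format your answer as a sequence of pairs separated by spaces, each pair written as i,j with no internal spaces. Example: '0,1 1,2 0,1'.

Answer: 2,3 1,2 0,1

Derivation:
Collision at t=1/6: particles 2 and 3 swap velocities; positions: p0=11/2 p1=32/3 p2=41/3 p3=41/3; velocities now: v0=3 v1=4 v2=-2 v3=4
Collision at t=2/3: particles 1 and 2 swap velocities; positions: p0=7 p1=38/3 p2=38/3 p3=47/3; velocities now: v0=3 v1=-2 v2=4 v3=4
Collision at t=9/5: particles 0 and 1 swap velocities; positions: p0=52/5 p1=52/5 p2=86/5 p3=101/5; velocities now: v0=-2 v1=3 v2=4 v3=4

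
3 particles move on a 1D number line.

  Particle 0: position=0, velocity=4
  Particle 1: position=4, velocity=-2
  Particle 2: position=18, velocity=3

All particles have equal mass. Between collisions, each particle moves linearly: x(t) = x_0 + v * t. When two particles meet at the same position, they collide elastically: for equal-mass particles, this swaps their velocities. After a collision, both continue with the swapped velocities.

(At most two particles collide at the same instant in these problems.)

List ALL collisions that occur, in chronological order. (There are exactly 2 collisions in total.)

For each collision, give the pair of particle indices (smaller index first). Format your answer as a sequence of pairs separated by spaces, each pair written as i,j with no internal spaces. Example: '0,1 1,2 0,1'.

Collision at t=2/3: particles 0 and 1 swap velocities; positions: p0=8/3 p1=8/3 p2=20; velocities now: v0=-2 v1=4 v2=3
Collision at t=18: particles 1 and 2 swap velocities; positions: p0=-32 p1=72 p2=72; velocities now: v0=-2 v1=3 v2=4

Answer: 0,1 1,2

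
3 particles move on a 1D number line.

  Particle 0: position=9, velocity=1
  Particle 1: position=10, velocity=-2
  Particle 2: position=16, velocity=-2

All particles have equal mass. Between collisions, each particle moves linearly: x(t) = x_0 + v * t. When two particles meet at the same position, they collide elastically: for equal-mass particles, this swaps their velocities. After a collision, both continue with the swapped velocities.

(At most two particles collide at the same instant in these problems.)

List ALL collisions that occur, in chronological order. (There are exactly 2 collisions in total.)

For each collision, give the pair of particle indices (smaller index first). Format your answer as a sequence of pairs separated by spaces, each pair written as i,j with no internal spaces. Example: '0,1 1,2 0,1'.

Answer: 0,1 1,2

Derivation:
Collision at t=1/3: particles 0 and 1 swap velocities; positions: p0=28/3 p1=28/3 p2=46/3; velocities now: v0=-2 v1=1 v2=-2
Collision at t=7/3: particles 1 and 2 swap velocities; positions: p0=16/3 p1=34/3 p2=34/3; velocities now: v0=-2 v1=-2 v2=1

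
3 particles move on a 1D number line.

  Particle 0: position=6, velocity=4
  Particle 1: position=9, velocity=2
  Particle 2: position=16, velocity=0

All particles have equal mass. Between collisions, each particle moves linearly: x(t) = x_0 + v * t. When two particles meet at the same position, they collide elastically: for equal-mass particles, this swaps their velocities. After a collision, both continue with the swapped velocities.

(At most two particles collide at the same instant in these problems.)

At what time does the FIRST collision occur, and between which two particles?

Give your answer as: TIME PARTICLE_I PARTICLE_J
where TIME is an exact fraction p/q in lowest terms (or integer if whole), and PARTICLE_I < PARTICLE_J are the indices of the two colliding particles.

Pair (0,1): pos 6,9 vel 4,2 -> gap=3, closing at 2/unit, collide at t=3/2
Pair (1,2): pos 9,16 vel 2,0 -> gap=7, closing at 2/unit, collide at t=7/2
Earliest collision: t=3/2 between 0 and 1

Answer: 3/2 0 1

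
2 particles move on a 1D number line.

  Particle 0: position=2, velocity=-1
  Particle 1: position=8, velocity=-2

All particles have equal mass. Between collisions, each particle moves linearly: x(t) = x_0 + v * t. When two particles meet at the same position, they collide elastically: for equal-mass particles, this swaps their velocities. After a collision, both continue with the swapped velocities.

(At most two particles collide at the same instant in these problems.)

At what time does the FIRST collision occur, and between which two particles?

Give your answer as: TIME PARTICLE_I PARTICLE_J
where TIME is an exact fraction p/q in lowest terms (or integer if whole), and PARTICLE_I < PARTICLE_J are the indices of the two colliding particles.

Answer: 6 0 1

Derivation:
Pair (0,1): pos 2,8 vel -1,-2 -> gap=6, closing at 1/unit, collide at t=6
Earliest collision: t=6 between 0 and 1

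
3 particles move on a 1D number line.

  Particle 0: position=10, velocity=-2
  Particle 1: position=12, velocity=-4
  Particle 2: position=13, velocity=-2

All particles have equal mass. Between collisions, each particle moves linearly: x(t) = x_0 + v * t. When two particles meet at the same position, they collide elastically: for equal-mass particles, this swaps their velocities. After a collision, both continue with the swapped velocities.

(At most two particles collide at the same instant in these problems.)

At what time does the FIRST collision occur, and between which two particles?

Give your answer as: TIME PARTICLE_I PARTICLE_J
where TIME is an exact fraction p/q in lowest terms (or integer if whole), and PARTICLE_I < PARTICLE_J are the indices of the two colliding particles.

Answer: 1 0 1

Derivation:
Pair (0,1): pos 10,12 vel -2,-4 -> gap=2, closing at 2/unit, collide at t=1
Pair (1,2): pos 12,13 vel -4,-2 -> not approaching (rel speed -2 <= 0)
Earliest collision: t=1 between 0 and 1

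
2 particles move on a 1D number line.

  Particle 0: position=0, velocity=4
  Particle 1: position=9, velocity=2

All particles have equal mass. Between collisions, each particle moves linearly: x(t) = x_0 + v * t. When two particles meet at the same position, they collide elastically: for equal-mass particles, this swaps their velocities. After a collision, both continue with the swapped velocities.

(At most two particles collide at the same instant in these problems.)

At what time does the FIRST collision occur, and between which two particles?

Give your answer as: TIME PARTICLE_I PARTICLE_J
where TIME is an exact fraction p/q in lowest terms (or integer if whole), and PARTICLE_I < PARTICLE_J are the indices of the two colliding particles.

Answer: 9/2 0 1

Derivation:
Pair (0,1): pos 0,9 vel 4,2 -> gap=9, closing at 2/unit, collide at t=9/2
Earliest collision: t=9/2 between 0 and 1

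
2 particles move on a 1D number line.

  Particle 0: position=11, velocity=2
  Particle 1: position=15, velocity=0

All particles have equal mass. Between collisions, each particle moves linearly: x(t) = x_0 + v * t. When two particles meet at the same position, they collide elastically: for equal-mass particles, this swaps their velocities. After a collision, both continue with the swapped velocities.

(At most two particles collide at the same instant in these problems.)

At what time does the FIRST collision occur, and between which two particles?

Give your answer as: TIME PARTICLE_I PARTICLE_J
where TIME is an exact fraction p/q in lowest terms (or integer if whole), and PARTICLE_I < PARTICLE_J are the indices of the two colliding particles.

Answer: 2 0 1

Derivation:
Pair (0,1): pos 11,15 vel 2,0 -> gap=4, closing at 2/unit, collide at t=2
Earliest collision: t=2 between 0 and 1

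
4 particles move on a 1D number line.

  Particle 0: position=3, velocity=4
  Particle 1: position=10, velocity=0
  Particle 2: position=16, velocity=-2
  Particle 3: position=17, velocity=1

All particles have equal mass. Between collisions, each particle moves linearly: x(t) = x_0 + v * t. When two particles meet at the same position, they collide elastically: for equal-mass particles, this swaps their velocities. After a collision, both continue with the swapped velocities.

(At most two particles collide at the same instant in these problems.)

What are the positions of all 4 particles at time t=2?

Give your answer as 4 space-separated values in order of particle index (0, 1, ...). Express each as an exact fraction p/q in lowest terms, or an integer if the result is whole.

Answer: 10 11 12 19

Derivation:
Collision at t=7/4: particles 0 and 1 swap velocities; positions: p0=10 p1=10 p2=25/2 p3=75/4; velocities now: v0=0 v1=4 v2=-2 v3=1
Advance to t=2 (no further collisions before then); velocities: v0=0 v1=4 v2=-2 v3=1; positions = 10 11 12 19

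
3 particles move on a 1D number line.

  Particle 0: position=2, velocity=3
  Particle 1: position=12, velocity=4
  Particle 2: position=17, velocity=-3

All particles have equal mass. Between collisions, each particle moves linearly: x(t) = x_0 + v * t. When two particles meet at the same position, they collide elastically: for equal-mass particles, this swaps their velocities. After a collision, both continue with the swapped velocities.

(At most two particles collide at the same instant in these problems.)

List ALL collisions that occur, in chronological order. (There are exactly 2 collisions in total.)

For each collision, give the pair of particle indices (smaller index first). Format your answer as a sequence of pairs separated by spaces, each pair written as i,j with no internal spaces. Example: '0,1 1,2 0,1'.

Collision at t=5/7: particles 1 and 2 swap velocities; positions: p0=29/7 p1=104/7 p2=104/7; velocities now: v0=3 v1=-3 v2=4
Collision at t=5/2: particles 0 and 1 swap velocities; positions: p0=19/2 p1=19/2 p2=22; velocities now: v0=-3 v1=3 v2=4

Answer: 1,2 0,1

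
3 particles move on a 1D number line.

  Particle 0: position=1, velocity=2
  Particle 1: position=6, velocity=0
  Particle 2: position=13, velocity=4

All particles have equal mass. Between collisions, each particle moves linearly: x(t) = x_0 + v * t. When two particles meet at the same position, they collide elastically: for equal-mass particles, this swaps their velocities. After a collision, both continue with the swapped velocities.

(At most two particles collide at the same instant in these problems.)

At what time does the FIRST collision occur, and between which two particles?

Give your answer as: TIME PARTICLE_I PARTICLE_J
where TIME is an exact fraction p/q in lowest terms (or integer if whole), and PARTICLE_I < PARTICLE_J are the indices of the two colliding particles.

Answer: 5/2 0 1

Derivation:
Pair (0,1): pos 1,6 vel 2,0 -> gap=5, closing at 2/unit, collide at t=5/2
Pair (1,2): pos 6,13 vel 0,4 -> not approaching (rel speed -4 <= 0)
Earliest collision: t=5/2 between 0 and 1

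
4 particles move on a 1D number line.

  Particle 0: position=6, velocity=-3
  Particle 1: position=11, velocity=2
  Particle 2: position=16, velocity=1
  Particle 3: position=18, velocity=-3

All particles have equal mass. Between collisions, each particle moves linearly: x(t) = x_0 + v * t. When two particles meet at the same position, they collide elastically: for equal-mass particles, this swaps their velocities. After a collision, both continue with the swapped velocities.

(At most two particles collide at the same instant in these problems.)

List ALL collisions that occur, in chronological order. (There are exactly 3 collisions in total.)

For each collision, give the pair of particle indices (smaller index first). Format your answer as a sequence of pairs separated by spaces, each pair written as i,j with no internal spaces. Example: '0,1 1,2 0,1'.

Answer: 2,3 1,2 2,3

Derivation:
Collision at t=1/2: particles 2 and 3 swap velocities; positions: p0=9/2 p1=12 p2=33/2 p3=33/2; velocities now: v0=-3 v1=2 v2=-3 v3=1
Collision at t=7/5: particles 1 and 2 swap velocities; positions: p0=9/5 p1=69/5 p2=69/5 p3=87/5; velocities now: v0=-3 v1=-3 v2=2 v3=1
Collision at t=5: particles 2 and 3 swap velocities; positions: p0=-9 p1=3 p2=21 p3=21; velocities now: v0=-3 v1=-3 v2=1 v3=2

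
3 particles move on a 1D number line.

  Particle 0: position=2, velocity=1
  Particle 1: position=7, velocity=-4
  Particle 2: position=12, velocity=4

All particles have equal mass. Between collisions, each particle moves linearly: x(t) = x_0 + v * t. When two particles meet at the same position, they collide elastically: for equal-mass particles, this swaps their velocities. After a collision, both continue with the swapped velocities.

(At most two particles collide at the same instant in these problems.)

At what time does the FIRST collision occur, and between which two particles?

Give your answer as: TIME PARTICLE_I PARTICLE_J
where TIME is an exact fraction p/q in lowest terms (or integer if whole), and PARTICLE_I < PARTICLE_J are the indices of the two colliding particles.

Pair (0,1): pos 2,7 vel 1,-4 -> gap=5, closing at 5/unit, collide at t=1
Pair (1,2): pos 7,12 vel -4,4 -> not approaching (rel speed -8 <= 0)
Earliest collision: t=1 between 0 and 1

Answer: 1 0 1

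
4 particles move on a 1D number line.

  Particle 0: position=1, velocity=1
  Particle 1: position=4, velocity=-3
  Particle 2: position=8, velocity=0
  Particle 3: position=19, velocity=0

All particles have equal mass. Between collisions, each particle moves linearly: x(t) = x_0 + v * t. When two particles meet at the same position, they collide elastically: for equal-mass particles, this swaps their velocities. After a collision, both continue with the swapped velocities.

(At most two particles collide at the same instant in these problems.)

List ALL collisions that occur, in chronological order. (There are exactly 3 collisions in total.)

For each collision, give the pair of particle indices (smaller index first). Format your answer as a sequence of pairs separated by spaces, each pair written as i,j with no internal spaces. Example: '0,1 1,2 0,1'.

Answer: 0,1 1,2 2,3

Derivation:
Collision at t=3/4: particles 0 and 1 swap velocities; positions: p0=7/4 p1=7/4 p2=8 p3=19; velocities now: v0=-3 v1=1 v2=0 v3=0
Collision at t=7: particles 1 and 2 swap velocities; positions: p0=-17 p1=8 p2=8 p3=19; velocities now: v0=-3 v1=0 v2=1 v3=0
Collision at t=18: particles 2 and 3 swap velocities; positions: p0=-50 p1=8 p2=19 p3=19; velocities now: v0=-3 v1=0 v2=0 v3=1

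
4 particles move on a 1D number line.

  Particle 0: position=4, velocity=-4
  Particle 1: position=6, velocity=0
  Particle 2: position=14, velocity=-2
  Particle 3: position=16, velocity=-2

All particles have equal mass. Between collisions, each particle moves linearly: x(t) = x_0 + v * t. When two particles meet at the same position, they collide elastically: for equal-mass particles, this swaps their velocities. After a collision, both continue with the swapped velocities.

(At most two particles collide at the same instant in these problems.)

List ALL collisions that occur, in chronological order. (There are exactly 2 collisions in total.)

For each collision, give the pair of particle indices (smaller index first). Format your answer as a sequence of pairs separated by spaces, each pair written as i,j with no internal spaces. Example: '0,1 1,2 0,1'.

Answer: 1,2 2,3

Derivation:
Collision at t=4: particles 1 and 2 swap velocities; positions: p0=-12 p1=6 p2=6 p3=8; velocities now: v0=-4 v1=-2 v2=0 v3=-2
Collision at t=5: particles 2 and 3 swap velocities; positions: p0=-16 p1=4 p2=6 p3=6; velocities now: v0=-4 v1=-2 v2=-2 v3=0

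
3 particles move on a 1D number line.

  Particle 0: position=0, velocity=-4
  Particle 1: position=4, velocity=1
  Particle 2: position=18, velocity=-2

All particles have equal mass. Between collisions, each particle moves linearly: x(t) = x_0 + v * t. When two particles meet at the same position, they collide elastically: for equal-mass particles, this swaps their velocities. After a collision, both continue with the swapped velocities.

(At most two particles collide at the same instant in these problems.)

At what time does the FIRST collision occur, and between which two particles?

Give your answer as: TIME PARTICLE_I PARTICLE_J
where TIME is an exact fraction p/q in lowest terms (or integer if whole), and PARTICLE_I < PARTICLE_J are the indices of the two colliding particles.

Pair (0,1): pos 0,4 vel -4,1 -> not approaching (rel speed -5 <= 0)
Pair (1,2): pos 4,18 vel 1,-2 -> gap=14, closing at 3/unit, collide at t=14/3
Earliest collision: t=14/3 between 1 and 2

Answer: 14/3 1 2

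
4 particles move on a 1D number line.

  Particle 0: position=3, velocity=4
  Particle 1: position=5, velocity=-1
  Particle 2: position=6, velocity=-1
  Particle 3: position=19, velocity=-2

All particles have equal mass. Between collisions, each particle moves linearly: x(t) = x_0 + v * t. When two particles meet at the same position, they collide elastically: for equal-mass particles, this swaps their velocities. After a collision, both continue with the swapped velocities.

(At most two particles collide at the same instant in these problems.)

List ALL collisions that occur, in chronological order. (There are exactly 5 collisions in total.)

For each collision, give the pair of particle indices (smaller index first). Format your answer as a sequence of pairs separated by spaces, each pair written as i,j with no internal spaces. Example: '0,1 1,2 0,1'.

Collision at t=2/5: particles 0 and 1 swap velocities; positions: p0=23/5 p1=23/5 p2=28/5 p3=91/5; velocities now: v0=-1 v1=4 v2=-1 v3=-2
Collision at t=3/5: particles 1 and 2 swap velocities; positions: p0=22/5 p1=27/5 p2=27/5 p3=89/5; velocities now: v0=-1 v1=-1 v2=4 v3=-2
Collision at t=8/3: particles 2 and 3 swap velocities; positions: p0=7/3 p1=10/3 p2=41/3 p3=41/3; velocities now: v0=-1 v1=-1 v2=-2 v3=4
Collision at t=13: particles 1 and 2 swap velocities; positions: p0=-8 p1=-7 p2=-7 p3=55; velocities now: v0=-1 v1=-2 v2=-1 v3=4
Collision at t=14: particles 0 and 1 swap velocities; positions: p0=-9 p1=-9 p2=-8 p3=59; velocities now: v0=-2 v1=-1 v2=-1 v3=4

Answer: 0,1 1,2 2,3 1,2 0,1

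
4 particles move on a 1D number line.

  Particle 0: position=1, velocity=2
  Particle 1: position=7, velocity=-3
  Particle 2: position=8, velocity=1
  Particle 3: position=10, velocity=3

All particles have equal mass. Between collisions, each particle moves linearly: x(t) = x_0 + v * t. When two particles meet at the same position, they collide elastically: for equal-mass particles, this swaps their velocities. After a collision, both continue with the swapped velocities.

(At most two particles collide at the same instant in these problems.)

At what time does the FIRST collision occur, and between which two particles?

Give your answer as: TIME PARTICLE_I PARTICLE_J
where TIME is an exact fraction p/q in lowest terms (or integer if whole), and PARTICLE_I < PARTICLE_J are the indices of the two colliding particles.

Pair (0,1): pos 1,7 vel 2,-3 -> gap=6, closing at 5/unit, collide at t=6/5
Pair (1,2): pos 7,8 vel -3,1 -> not approaching (rel speed -4 <= 0)
Pair (2,3): pos 8,10 vel 1,3 -> not approaching (rel speed -2 <= 0)
Earliest collision: t=6/5 between 0 and 1

Answer: 6/5 0 1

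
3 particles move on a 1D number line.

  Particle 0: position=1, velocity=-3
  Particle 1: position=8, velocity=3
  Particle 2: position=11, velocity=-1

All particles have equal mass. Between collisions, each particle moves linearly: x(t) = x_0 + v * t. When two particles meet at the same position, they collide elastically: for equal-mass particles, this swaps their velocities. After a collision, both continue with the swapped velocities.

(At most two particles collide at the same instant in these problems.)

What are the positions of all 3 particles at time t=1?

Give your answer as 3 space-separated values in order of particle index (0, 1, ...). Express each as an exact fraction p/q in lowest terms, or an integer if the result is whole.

Collision at t=3/4: particles 1 and 2 swap velocities; positions: p0=-5/4 p1=41/4 p2=41/4; velocities now: v0=-3 v1=-1 v2=3
Advance to t=1 (no further collisions before then); velocities: v0=-3 v1=-1 v2=3; positions = -2 10 11

Answer: -2 10 11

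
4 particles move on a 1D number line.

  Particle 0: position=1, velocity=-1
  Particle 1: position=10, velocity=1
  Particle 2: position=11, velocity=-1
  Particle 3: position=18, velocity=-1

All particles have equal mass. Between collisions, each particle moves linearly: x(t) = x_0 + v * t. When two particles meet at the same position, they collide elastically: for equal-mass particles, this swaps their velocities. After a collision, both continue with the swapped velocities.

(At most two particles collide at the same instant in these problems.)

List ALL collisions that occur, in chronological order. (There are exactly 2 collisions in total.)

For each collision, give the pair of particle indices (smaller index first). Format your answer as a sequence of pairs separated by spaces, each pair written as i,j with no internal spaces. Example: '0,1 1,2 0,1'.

Collision at t=1/2: particles 1 and 2 swap velocities; positions: p0=1/2 p1=21/2 p2=21/2 p3=35/2; velocities now: v0=-1 v1=-1 v2=1 v3=-1
Collision at t=4: particles 2 and 3 swap velocities; positions: p0=-3 p1=7 p2=14 p3=14; velocities now: v0=-1 v1=-1 v2=-1 v3=1

Answer: 1,2 2,3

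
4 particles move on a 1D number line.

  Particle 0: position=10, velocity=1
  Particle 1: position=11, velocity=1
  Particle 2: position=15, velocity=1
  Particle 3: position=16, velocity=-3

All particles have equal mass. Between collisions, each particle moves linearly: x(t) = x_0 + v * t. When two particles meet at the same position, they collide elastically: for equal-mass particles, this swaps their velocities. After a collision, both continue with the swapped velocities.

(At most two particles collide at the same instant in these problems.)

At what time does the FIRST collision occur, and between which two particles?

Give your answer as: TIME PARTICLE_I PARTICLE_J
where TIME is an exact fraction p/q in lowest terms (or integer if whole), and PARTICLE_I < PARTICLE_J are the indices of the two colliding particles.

Answer: 1/4 2 3

Derivation:
Pair (0,1): pos 10,11 vel 1,1 -> not approaching (rel speed 0 <= 0)
Pair (1,2): pos 11,15 vel 1,1 -> not approaching (rel speed 0 <= 0)
Pair (2,3): pos 15,16 vel 1,-3 -> gap=1, closing at 4/unit, collide at t=1/4
Earliest collision: t=1/4 between 2 and 3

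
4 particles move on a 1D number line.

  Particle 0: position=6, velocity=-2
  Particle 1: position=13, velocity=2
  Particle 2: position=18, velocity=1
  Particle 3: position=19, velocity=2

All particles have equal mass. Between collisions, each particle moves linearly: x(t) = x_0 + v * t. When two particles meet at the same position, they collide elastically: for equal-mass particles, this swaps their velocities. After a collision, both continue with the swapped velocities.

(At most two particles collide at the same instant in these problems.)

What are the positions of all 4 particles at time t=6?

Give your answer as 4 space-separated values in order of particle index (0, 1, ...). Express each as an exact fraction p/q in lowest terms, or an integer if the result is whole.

Collision at t=5: particles 1 and 2 swap velocities; positions: p0=-4 p1=23 p2=23 p3=29; velocities now: v0=-2 v1=1 v2=2 v3=2
Advance to t=6 (no further collisions before then); velocities: v0=-2 v1=1 v2=2 v3=2; positions = -6 24 25 31

Answer: -6 24 25 31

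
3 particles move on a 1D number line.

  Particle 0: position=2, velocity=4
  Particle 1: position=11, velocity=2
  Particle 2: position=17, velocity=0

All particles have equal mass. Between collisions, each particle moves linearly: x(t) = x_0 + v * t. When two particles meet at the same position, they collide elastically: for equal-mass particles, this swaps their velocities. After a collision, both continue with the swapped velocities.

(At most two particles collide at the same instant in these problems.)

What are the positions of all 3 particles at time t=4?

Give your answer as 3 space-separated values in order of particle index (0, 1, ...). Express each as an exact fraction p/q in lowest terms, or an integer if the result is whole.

Collision at t=3: particles 1 and 2 swap velocities; positions: p0=14 p1=17 p2=17; velocities now: v0=4 v1=0 v2=2
Collision at t=15/4: particles 0 and 1 swap velocities; positions: p0=17 p1=17 p2=37/2; velocities now: v0=0 v1=4 v2=2
Advance to t=4 (no further collisions before then); velocities: v0=0 v1=4 v2=2; positions = 17 18 19

Answer: 17 18 19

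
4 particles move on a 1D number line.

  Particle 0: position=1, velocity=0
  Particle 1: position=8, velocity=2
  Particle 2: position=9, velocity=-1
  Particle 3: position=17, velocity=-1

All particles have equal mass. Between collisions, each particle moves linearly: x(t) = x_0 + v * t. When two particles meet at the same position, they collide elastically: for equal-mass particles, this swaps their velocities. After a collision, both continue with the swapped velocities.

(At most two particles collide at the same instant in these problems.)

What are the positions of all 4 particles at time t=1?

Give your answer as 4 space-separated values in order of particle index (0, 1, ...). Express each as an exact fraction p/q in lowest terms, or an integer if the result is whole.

Answer: 1 8 10 16

Derivation:
Collision at t=1/3: particles 1 and 2 swap velocities; positions: p0=1 p1=26/3 p2=26/3 p3=50/3; velocities now: v0=0 v1=-1 v2=2 v3=-1
Advance to t=1 (no further collisions before then); velocities: v0=0 v1=-1 v2=2 v3=-1; positions = 1 8 10 16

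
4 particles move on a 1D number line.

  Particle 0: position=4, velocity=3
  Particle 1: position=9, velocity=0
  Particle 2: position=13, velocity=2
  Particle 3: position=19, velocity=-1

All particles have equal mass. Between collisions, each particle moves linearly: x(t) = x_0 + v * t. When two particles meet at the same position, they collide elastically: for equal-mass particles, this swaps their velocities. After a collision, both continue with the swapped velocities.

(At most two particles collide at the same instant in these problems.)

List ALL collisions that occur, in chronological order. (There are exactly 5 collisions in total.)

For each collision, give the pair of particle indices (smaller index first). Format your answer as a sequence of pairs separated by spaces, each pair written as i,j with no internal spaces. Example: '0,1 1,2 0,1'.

Answer: 0,1 2,3 1,2 2,3 0,1

Derivation:
Collision at t=5/3: particles 0 and 1 swap velocities; positions: p0=9 p1=9 p2=49/3 p3=52/3; velocities now: v0=0 v1=3 v2=2 v3=-1
Collision at t=2: particles 2 and 3 swap velocities; positions: p0=9 p1=10 p2=17 p3=17; velocities now: v0=0 v1=3 v2=-1 v3=2
Collision at t=15/4: particles 1 and 2 swap velocities; positions: p0=9 p1=61/4 p2=61/4 p3=41/2; velocities now: v0=0 v1=-1 v2=3 v3=2
Collision at t=9: particles 2 and 3 swap velocities; positions: p0=9 p1=10 p2=31 p3=31; velocities now: v0=0 v1=-1 v2=2 v3=3
Collision at t=10: particles 0 and 1 swap velocities; positions: p0=9 p1=9 p2=33 p3=34; velocities now: v0=-1 v1=0 v2=2 v3=3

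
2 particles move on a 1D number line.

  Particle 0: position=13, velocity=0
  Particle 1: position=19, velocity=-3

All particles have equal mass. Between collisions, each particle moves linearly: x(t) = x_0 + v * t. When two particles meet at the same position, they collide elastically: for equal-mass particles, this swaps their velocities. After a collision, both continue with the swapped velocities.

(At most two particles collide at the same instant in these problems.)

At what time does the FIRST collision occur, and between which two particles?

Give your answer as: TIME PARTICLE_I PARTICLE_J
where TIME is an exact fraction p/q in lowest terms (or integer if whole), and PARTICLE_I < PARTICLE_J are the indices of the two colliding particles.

Answer: 2 0 1

Derivation:
Pair (0,1): pos 13,19 vel 0,-3 -> gap=6, closing at 3/unit, collide at t=2
Earliest collision: t=2 between 0 and 1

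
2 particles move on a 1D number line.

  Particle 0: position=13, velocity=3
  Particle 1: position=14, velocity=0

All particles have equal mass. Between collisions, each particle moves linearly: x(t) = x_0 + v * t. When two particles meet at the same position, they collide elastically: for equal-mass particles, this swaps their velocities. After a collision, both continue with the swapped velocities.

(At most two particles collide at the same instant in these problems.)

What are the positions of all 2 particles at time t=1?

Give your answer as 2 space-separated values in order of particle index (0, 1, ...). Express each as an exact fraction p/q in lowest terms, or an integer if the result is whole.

Answer: 14 16

Derivation:
Collision at t=1/3: particles 0 and 1 swap velocities; positions: p0=14 p1=14; velocities now: v0=0 v1=3
Advance to t=1 (no further collisions before then); velocities: v0=0 v1=3; positions = 14 16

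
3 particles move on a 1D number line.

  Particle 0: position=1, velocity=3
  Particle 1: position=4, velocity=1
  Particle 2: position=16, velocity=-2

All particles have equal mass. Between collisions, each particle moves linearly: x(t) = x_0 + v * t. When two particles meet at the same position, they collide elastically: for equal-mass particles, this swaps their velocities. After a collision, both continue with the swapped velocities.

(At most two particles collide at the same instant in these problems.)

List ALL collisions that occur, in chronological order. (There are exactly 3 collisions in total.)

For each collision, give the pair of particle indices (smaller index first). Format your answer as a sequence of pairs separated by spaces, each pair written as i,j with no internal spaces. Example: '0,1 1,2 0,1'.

Answer: 0,1 1,2 0,1

Derivation:
Collision at t=3/2: particles 0 and 1 swap velocities; positions: p0=11/2 p1=11/2 p2=13; velocities now: v0=1 v1=3 v2=-2
Collision at t=3: particles 1 and 2 swap velocities; positions: p0=7 p1=10 p2=10; velocities now: v0=1 v1=-2 v2=3
Collision at t=4: particles 0 and 1 swap velocities; positions: p0=8 p1=8 p2=13; velocities now: v0=-2 v1=1 v2=3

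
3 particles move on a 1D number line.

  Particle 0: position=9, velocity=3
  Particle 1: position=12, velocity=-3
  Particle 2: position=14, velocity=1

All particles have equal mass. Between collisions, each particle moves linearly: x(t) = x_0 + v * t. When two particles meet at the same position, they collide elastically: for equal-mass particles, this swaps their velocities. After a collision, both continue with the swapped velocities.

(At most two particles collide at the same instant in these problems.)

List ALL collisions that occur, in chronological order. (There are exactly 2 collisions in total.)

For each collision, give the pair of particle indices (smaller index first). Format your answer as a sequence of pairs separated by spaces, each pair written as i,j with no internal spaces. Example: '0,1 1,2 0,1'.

Collision at t=1/2: particles 0 and 1 swap velocities; positions: p0=21/2 p1=21/2 p2=29/2; velocities now: v0=-3 v1=3 v2=1
Collision at t=5/2: particles 1 and 2 swap velocities; positions: p0=9/2 p1=33/2 p2=33/2; velocities now: v0=-3 v1=1 v2=3

Answer: 0,1 1,2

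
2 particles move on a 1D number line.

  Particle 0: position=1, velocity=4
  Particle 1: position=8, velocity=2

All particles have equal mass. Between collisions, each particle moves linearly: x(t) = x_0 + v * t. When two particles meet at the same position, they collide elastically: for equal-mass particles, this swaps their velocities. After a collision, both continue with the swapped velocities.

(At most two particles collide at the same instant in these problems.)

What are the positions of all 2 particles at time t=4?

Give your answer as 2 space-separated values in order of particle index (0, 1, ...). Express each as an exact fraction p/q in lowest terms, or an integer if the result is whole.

Answer: 16 17

Derivation:
Collision at t=7/2: particles 0 and 1 swap velocities; positions: p0=15 p1=15; velocities now: v0=2 v1=4
Advance to t=4 (no further collisions before then); velocities: v0=2 v1=4; positions = 16 17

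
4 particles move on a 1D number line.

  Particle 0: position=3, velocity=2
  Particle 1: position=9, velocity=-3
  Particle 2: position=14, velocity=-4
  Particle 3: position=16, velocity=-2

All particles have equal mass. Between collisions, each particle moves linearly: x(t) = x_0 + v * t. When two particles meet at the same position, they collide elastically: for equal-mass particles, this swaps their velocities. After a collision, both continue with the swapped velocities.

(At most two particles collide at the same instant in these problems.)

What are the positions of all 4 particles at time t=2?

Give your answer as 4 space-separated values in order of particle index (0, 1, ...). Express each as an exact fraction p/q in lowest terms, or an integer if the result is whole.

Collision at t=6/5: particles 0 and 1 swap velocities; positions: p0=27/5 p1=27/5 p2=46/5 p3=68/5; velocities now: v0=-3 v1=2 v2=-4 v3=-2
Collision at t=11/6: particles 1 and 2 swap velocities; positions: p0=7/2 p1=20/3 p2=20/3 p3=37/3; velocities now: v0=-3 v1=-4 v2=2 v3=-2
Advance to t=2 (no further collisions before then); velocities: v0=-3 v1=-4 v2=2 v3=-2; positions = 3 6 7 12

Answer: 3 6 7 12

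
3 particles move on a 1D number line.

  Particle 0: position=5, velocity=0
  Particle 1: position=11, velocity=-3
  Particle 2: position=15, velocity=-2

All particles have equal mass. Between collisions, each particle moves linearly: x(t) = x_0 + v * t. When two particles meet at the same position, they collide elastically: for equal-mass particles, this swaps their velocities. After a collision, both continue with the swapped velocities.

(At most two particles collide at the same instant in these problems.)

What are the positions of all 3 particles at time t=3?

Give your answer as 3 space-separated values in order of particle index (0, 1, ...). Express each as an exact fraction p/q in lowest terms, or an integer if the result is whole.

Collision at t=2: particles 0 and 1 swap velocities; positions: p0=5 p1=5 p2=11; velocities now: v0=-3 v1=0 v2=-2
Advance to t=3 (no further collisions before then); velocities: v0=-3 v1=0 v2=-2; positions = 2 5 9

Answer: 2 5 9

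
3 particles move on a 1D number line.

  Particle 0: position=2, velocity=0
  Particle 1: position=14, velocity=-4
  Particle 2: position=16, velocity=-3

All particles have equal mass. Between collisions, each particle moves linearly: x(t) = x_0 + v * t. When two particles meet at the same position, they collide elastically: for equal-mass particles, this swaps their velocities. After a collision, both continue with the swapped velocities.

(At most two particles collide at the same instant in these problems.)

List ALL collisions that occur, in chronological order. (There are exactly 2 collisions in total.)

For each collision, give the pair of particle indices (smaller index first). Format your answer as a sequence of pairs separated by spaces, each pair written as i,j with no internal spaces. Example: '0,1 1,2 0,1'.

Collision at t=3: particles 0 and 1 swap velocities; positions: p0=2 p1=2 p2=7; velocities now: v0=-4 v1=0 v2=-3
Collision at t=14/3: particles 1 and 2 swap velocities; positions: p0=-14/3 p1=2 p2=2; velocities now: v0=-4 v1=-3 v2=0

Answer: 0,1 1,2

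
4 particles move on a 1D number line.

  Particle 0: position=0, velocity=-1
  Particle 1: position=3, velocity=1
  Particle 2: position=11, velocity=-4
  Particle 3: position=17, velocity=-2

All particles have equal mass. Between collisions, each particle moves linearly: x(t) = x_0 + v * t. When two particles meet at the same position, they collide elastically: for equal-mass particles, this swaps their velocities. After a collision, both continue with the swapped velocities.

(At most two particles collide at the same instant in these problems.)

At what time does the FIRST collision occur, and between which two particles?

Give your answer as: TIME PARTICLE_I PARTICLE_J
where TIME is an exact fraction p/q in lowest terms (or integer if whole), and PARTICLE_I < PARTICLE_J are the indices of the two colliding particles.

Pair (0,1): pos 0,3 vel -1,1 -> not approaching (rel speed -2 <= 0)
Pair (1,2): pos 3,11 vel 1,-4 -> gap=8, closing at 5/unit, collide at t=8/5
Pair (2,3): pos 11,17 vel -4,-2 -> not approaching (rel speed -2 <= 0)
Earliest collision: t=8/5 between 1 and 2

Answer: 8/5 1 2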